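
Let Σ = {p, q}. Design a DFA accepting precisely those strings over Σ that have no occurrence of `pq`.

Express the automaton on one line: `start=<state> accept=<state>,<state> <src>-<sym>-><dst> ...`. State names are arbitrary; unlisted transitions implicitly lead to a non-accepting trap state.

start=S0 accept=S0,S1 S0-p->S1 S0-q->S0 S1-p->S1 S1-q->S2 S2-p->S2 S2-q->S2

This is the complement of 'contains `pq`'. Use the same substring-matching states — S0 through S2 holding how much of `pq` has just been matched — but flip the accepting set: everything except the trap S2 accepts.
        p   q  
>* S0   S1  S0 
 * S1   S1  S2 
   S2   S2  S2 
(> = start, * = accepting)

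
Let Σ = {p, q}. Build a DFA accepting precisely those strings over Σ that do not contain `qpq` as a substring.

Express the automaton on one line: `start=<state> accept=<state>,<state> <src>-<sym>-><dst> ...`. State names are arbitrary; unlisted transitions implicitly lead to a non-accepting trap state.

This is the complement of 'contains `qpq`'. Use the same substring-matching states — S0 through S3 holding how much of `qpq` has just been matched — but flip the accepting set: everything except the trap S3 accepts.
With 4 states:
        p   q  
>* S0   S0  S1 
 * S1   S2  S1 
 * S2   S0  S3 
   S3   S3  S3 
(> = start, * = accepting)

start=S0 accept=S0,S1,S2 S0-p->S0 S0-q->S1 S1-p->S2 S1-q->S1 S2-p->S0 S2-q->S3 S3-p->S3 S3-q->S3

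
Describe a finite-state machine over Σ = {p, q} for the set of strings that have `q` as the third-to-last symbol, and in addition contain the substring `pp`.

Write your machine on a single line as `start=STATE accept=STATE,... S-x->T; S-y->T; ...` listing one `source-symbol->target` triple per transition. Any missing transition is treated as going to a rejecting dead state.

start=s0; accept=s6,s9,s10,s11; s0-p->s1; s0-q->s2; s1-p->s3; s1-q->s2; s2-p->s4; s2-q->s2; s3-p->s3; s3-q->s5; s4-p->s6; s4-q->s2; s5-p->s7; s5-q->s8; s6-p->s3; s6-q->s5; s7-p->s6; s7-q->s9; s8-p->s10; s8-q->s11; s9-p->s7; s9-q->s8; s10-p->s6; s10-q->s9; s11-p->s10; s11-q->s11

Run two small machines in parallel and take their product. One (15 states) tracks the last 3 symbols read; the other (3 states) tracks whether and how much of `pp` has been seen. Each combined state is a pair, one component from each; accept when both components accept. Equivalent product states are then merged.
12 states suffice.
          p    q  
>  s0     s1   s2 
   s1     s3   s2 
   s2     s4   s2 
   s3     s3   s5 
   s4     s6   s2 
   s5     s7   s8 
 * s6     s3   s5 
   s7     s6   s9 
   s8    s10  s11 
 * s9     s7   s8 
 * s10    s6   s9 
 * s11   s10  s11 
(> = start, * = accepting)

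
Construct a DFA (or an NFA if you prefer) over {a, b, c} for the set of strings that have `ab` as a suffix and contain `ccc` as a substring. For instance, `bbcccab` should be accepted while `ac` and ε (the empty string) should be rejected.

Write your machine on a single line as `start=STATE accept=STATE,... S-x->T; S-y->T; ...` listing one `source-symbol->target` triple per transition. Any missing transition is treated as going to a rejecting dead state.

Build one automaton per condition and run them in lockstep. One (3 states) tracks how much of the suffix `ab` has currently been matched; the other (4 states) tracks whether and how much of `ccc` has been seen. Each combined state is a pair, one component from each; accept when both components accept. Equivalent product states are then merged.
6 states suffice.
        a   b   c  
>  s0   s0  s0  s1 
   s1   s0  s0  s2 
   s2   s0  s0  s3 
   s3   s4  s3  s3 
   s4   s4  s5  s3 
 * s5   s4  s3  s3 
(> = start, * = accepting)

start=s0; accept=s5; s0-a->s0; s0-b->s0; s0-c->s1; s1-a->s0; s1-b->s0; s1-c->s2; s2-a->s0; s2-b->s0; s2-c->s3; s3-a->s4; s3-b->s3; s3-c->s3; s4-a->s4; s4-b->s5; s4-c->s3; s5-a->s4; s5-b->s3; s5-c->s3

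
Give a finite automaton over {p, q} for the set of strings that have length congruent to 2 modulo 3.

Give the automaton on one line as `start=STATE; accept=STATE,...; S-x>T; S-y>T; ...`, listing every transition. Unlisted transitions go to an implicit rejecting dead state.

Only the length mod 3 matters, so use a 3-cycle: from any state, every input symbol moves to the next state, wrapping s2 back to s0. Mark s2 accepting.
With 3 states:
        p   q  
>  s0   s1  s1 
   s1   s2  s2 
 * s2   s0  s0 
(> = start, * = accepting)

start=s0; accept=s2; s0-p>s1; s0-q>s1; s1-p>s2; s1-q>s2; s2-p>s0; s2-q>s0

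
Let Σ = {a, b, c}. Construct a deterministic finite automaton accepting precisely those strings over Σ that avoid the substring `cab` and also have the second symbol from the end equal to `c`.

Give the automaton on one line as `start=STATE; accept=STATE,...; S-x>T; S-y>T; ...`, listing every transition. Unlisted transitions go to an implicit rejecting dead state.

Handle the two conditions separately and then intersect. One (4 states) tracks partial matches of the forbidden pattern `cab`; the other (13 states) tracks the last 2 symbols read. Each combined state is a pair, one component from each; accept when both components accept. After merging equivalent states the machine shrinks.
6 states suffice.
        a   b   c  
>  S0   S0  S0  S1 
   S1   S2  S3  S4 
 * S2   S0  S5  S1 
 * S3   S0  S0  S1 
 * S4   S2  S3  S4 
   S5   S5  S5  S5 
(> = start, * = accepting)

start=S0; accept=S2,S3,S4; S0-a>S0; S0-b>S0; S0-c>S1; S1-a>S2; S1-b>S3; S1-c>S4; S2-a>S0; S2-b>S5; S2-c>S1; S3-a>S0; S3-b>S0; S3-c>S1; S4-a>S2; S4-b>S3; S4-c>S4; S5-a>S5; S5-b>S5; S5-c>S5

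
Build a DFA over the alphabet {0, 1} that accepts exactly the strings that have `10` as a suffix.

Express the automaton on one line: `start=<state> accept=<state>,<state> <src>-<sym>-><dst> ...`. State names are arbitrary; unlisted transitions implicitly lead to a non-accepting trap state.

start=S0 accept=S2 S0-0->S0 S0-1->S1 S1-0->S2 S1-1->S1 S2-0->S0 S2-1->S1

Remember how much of `10` the current input suffix matches. State S0 means no match yet; S1 means the last symbol is `1`; S2 means the last 2 symbols are `10`. Only S2 accepts. On a mismatch, fall back to the longest proper suffix that is still a prefix of `10`.
3 states suffice.
        0   1  
>  S0   S0  S1 
   S1   S2  S1 
 * S2   S0  S1 
(> = start, * = accepting)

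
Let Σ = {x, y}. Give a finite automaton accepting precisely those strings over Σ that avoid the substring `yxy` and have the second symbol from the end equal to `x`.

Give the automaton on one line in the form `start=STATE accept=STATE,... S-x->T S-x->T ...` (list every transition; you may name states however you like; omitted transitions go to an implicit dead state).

Build one automaton per condition and run them in lockstep. The first has 4 states tracking partial matches of the forbidden pattern `yxy`; the second has 7 states tracking the last 2 symbols read. A product state is a pair (one from each), accepting exactly when both do. Equivalent product states are then merged.
A 7-state machine:
        x   y  
>  S0   S1  S2 
   S1   S3  S4 
   S2   S5  S2 
 * S3   S3  S4 
 * S4   S5  S2 
   S5   S3  S6 
   S6   S6  S6 
(> = start, * = accepting)

start=S0 accept=S3,S4 S0-x->S1 S0-y->S2 S1-x->S3 S1-y->S4 S2-x->S5 S2-y->S2 S3-x->S3 S3-y->S4 S4-x->S5 S4-y->S2 S5-x->S3 S5-y->S6 S6-x->S6 S6-y->S6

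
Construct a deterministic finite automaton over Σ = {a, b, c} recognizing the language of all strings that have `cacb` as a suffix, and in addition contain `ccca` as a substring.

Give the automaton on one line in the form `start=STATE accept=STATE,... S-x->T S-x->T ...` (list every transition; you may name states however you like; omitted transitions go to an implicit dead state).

start=s0 accept=s8 s0-a->s0 s0-b->s0 s0-c->s1 s1-a->s0 s1-b->s0 s1-c->s2 s2-a->s0 s2-b->s0 s2-c->s3 s3-a->s4 s3-b->s0 s3-c->s3 s4-a->s5 s4-b->s5 s4-c->s6 s5-a->s5 s5-b->s5 s5-c->s7 s6-a->s4 s6-b->s8 s6-c->s7 s7-a->s4 s7-b->s5 s7-c->s7 s8-a->s5 s8-b->s5 s8-c->s7

Build one automaton per condition and run them in lockstep. The first has 5 states tracking how much of the suffix `cacb` has currently been matched; the second has 5 states tracking whether and how much of `ccca` has been seen. A product state is a pair (one from each), accepting exactly when both do. After merging equivalent states the machine shrinks.
        a   b   c  
>  s0   s0  s0  s1 
   s1   s0  s0  s2 
   s2   s0  s0  s3 
   s3   s4  s0  s3 
   s4   s5  s5  s6 
   s5   s5  s5  s7 
   s6   s4  s8  s7 
   s7   s4  s5  s7 
 * s8   s5  s5  s7 
(> = start, * = accepting)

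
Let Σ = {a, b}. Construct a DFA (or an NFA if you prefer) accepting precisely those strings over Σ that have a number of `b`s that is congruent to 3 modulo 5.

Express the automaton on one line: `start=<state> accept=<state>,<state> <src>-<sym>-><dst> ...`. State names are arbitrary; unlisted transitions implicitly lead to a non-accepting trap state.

The only thing that matters is how many `b`s have appeared, reduced mod 5. Use one state per residue: S0 for 0, …, S4 for 4. Reading `b` moves to the next residue; anything else stays put. S3 is accepting.
With 5 states:
        a   b  
>  S0   S0  S1 
   S1   S1  S2 
   S2   S2  S3 
 * S3   S3  S4 
   S4   S4  S0 
(> = start, * = accepting)

start=S0 accept=S3 S0-a->S0 S0-b->S1 S1-a->S1 S1-b->S2 S2-a->S2 S2-b->S3 S3-a->S3 S3-b->S4 S4-a->S4 S4-b->S0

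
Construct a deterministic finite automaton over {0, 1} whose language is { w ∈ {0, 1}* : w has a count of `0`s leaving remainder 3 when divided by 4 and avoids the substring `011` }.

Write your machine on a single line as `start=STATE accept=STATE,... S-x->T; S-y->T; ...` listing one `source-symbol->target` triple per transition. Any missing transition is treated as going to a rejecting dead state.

Handle the two conditions separately and then intersect. The first has 4 states tracking the count of `0`s modulo 4; the second has 4 states tracking partial matches of the forbidden pattern `011`. A product state is a pair (one from each), accepting exactly when both do. Equivalent product states are then merged.
       0  1 
>  A   B  A 
   B   C  D 
   C   E  F 
   D   C  G 
 * E   H  I 
   F   E  G 
   G   G  G 
   H   B  J 
 * I   H  G 
   J   B  G 
(> = start, * = accepting)

start=A; accept=E,I; A-0->B; A-1->A; B-0->C; B-1->D; C-0->E; C-1->F; D-0->C; D-1->G; E-0->H; E-1->I; F-0->E; F-1->G; G-0->G; G-1->G; H-0->B; H-1->J; I-0->H; I-1->G; J-0->B; J-1->G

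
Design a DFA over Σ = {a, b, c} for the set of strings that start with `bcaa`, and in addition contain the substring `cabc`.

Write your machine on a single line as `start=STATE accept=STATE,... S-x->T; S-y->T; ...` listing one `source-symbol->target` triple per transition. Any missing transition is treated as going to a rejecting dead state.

start=S0; accept=S9; S0-a->S1; S0-b->S2; S0-c->S1; S1-a->S1; S1-b->S1; S1-c->S1; S2-a->S1; S2-b->S1; S2-c->S3; S3-a->S4; S3-b->S1; S3-c->S1; S4-a->S5; S4-b->S1; S4-c->S1; S5-a->S5; S5-b->S5; S5-c->S6; S6-a->S7; S6-b->S5; S6-c->S6; S7-a->S5; S7-b->S8; S7-c->S6; S8-a->S5; S8-b->S5; S8-c->S9; S9-a->S9; S9-b->S9; S9-c->S9

Handle the two conditions separately and then intersect. The first has 6 states tracking whether the input so far still matches the prefix `bcaa`; the second has 5 states tracking whether and how much of `cabc` has been seen. A product state is a pair (one from each), accepting exactly when both do. After merging equivalent states the machine shrinks.
A 10-state machine:
        a   b   c  
>  S0   S1  S2  S1 
   S1   S1  S1  S1 
   S2   S1  S1  S3 
   S3   S4  S1  S1 
   S4   S5  S1  S1 
   S5   S5  S5  S6 
   S6   S7  S5  S6 
   S7   S5  S8  S6 
   S8   S5  S5  S9 
 * S9   S9  S9  S9 
(> = start, * = accepting)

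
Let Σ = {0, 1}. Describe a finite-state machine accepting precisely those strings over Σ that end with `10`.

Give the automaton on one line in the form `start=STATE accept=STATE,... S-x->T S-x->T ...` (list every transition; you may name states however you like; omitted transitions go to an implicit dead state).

Let each state record the length of the longest suffix of the input read so far that is also a prefix of `10`. S1 means the last symbol is `1`; S2 means the last 2 symbols are `10`. Accept only at S2, where the string currently ends in `10`.
A 3-state machine:
        0   1  
>  S0   S0  S1 
   S1   S2  S1 
 * S2   S0  S1 
(> = start, * = accepting)

start=S0 accept=S2 S0-0->S0 S0-1->S1 S1-0->S2 S1-1->S1 S2-0->S0 S2-1->S1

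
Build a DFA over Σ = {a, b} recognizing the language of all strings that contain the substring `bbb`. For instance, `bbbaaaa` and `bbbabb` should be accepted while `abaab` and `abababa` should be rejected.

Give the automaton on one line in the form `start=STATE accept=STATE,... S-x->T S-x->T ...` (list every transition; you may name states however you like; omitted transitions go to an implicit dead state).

start=q0 accept=q3 q0-a->q0 q0-b->q1 q1-a->q0 q1-b->q2 q2-a->q0 q2-b->q3 q3-a->q3 q3-b->q3

States q0..q2 record the length of the longest prefix of `bbb` that matches the current input suffix. Reaching q3 means `bbb` has been seen, and we stay there forever. Accept from q3.
With 4 states:
        a   b  
>  q0   q0  q1 
   q1   q0  q2 
   q2   q0  q3 
 * q3   q3  q3 
(> = start, * = accepting)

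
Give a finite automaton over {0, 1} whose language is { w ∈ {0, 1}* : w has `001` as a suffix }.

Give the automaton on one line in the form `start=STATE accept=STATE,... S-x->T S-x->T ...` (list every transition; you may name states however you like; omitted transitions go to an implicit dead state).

Remember how much of `001` the current input suffix matches. State A means no match yet; B means the last symbol is `0`; C means the last 2 symbols are `00`; D means the last 3 symbols are `001`. Only D accepts. On a mismatch, fall back to the longest proper suffix that is still a prefix of `001`.
With 4 states:
       0  1 
>  A   B  A 
   B   C  A 
   C   C  D 
 * D   B  A 
(> = start, * = accepting)

start=A accept=D A-0->B A-1->A B-0->C B-1->A C-0->C C-1->D D-0->B D-1->A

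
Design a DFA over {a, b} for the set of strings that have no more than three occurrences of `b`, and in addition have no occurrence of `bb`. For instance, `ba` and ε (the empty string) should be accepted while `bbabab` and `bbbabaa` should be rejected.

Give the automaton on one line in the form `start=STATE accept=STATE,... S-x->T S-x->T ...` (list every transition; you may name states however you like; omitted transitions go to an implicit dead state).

start=s0 accept=s0,s1,s2,s4,s5,s6 s0-a->s0 s0-b->s1 s1-a->s2 s1-b->s3 s2-a->s2 s2-b->s4 s3-a->s3 s3-b->s3 s4-a->s5 s4-b->s3 s5-a->s5 s5-b->s6 s6-a->s6 s6-b->s3

Build one automaton per condition and run them in lockstep. The first has 5 states tracking the count of `b`s, saturating at 4; the second has 3 states tracking partial matches of the forbidden pattern `bb`. A product state is a pair (one from each), accepting exactly when both do. Minimizing collapses redundant product states.
        a   b  
>* s0   s0  s1 
 * s1   s2  s3 
 * s2   s2  s4 
   s3   s3  s3 
 * s4   s5  s3 
 * s5   s5  s6 
 * s6   s6  s3 
(> = start, * = accepting)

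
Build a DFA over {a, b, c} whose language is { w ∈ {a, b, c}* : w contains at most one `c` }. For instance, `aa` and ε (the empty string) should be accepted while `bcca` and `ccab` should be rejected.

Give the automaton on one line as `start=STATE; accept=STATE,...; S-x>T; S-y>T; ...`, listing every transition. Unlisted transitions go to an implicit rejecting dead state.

Count `c`s, saturating at 2: state q0 means no `c` yet, q1 means one `c` seen, q2 means more than one. Each `c` increments (capped at q2); other symbols loop. Accept from {q0, q1}.
3 states suffice.
        a   b   c  
>* q0   q0  q0  q1 
 * q1   q1  q1  q2 
   q2   q2  q2  q2 
(> = start, * = accepting)

start=q0; accept=q0,q1; q0-a>q0; q0-b>q0; q0-c>q1; q1-a>q1; q1-b>q1; q1-c>q2; q2-a>q2; q2-b>q2; q2-c>q2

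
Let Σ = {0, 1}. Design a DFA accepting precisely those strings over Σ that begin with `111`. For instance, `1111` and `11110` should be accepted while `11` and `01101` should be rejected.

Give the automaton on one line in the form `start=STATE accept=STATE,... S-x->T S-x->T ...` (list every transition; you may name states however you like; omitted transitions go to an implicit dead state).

Walk along `111` while the input agrees: from A take `1` to B, and so on. Any deviation drops to the rejecting sink E. Once D is reached the prefix is confirmed and every continuation is accepted.
A 5-state machine:
       0  1 
>  A   E  B 
   B   E  C 
   C   E  D 
 * D   D  D 
   E   E  E 
(> = start, * = accepting)

start=A accept=D A-0->E A-1->B B-0->E B-1->C C-0->E C-1->D D-0->D D-1->D E-0->E E-1->E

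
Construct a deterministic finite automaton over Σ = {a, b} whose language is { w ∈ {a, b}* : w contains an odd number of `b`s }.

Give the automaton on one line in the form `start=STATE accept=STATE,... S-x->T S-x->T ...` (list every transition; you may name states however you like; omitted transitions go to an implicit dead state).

start=q0 accept=q1 q0-a->q0 q0-b->q1 q1-a->q1 q1-b->q0

The only thing that matters is how many `b`s have appeared, reduced mod 2. Use one state per residue: q0 for 0, …, q1 for 1. Reading `b` moves to the next residue; anything else stays put. q1 is accepting.
        a   b  
>  q0   q0  q1 
 * q1   q1  q0 
(> = start, * = accepting)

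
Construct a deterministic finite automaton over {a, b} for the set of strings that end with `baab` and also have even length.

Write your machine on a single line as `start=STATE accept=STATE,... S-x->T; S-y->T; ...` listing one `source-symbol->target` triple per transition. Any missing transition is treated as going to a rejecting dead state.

start=s0; accept=s5; s0-a->s1; s0-b->s2; s1-a->s0; s1-b->s0; s2-a->s3; s2-b->s0; s3-a->s4; s3-b->s2; s4-a->s0; s4-b->s5; s5-a->s1; s5-b->s2

Handle the two conditions separately and then intersect. The first has 5 states tracking how much of the suffix `baab` has currently been matched; the second has 2 states tracking the input length modulo 2. A product state is a pair (one from each), accepting exactly when both do. After merging equivalent states the machine shrinks.
With 6 states:
        a   b  
>  s0   s1  s2 
   s1   s0  s0 
   s2   s3  s0 
   s3   s4  s2 
   s4   s0  s5 
 * s5   s1  s2 
(> = start, * = accepting)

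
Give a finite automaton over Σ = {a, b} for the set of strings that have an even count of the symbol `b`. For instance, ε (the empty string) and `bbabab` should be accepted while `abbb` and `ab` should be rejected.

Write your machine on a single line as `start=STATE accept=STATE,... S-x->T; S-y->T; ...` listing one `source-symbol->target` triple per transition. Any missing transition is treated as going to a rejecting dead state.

start=q0; accept=q0; q0-a->q0; q0-b->q1; q1-a->q1; q1-b->q0

The only thing that matters is how many `b`s have appeared, reduced mod 2. Use one state per residue: q0 for 0, …, q1 for 1. Reading `b` moves to the next residue; anything else stays put. q0 is accepting.
        a   b  
>* q0   q0  q1 
   q1   q1  q0 
(> = start, * = accepting)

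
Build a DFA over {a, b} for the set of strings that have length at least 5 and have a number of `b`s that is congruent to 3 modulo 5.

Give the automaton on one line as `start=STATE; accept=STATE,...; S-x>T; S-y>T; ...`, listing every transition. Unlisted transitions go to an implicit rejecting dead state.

Run two small machines in parallel and take their product. The first has 7 states tracking the input length, saturating at 6; the second has 5 states tracking the count of `b`s modulo 5. A product state is a pair (one from each), accepting exactly when both do. After merging equivalent states the machine shrinks.
With 13 states:
          a    b  
>  q0     q1   q2 
   q1     q3   q4 
   q2     q4   q5 
   q3     q3   q6 
   q4     q6   q7 
   q5     q7   q8 
   q6     q6   q9 
   q7     q9  q10 
   q8    q10  q11 
   q9     q9  q12 
   q10   q12  q11 
   q11   q11   q3 
 * q12   q12  q11 
(> = start, * = accepting)

start=q0; accept=q12; q0-a>q1; q0-b>q2; q1-a>q3; q1-b>q4; q2-a>q4; q2-b>q5; q3-a>q3; q3-b>q6; q4-a>q6; q4-b>q7; q5-a>q7; q5-b>q8; q6-a>q6; q6-b>q9; q7-a>q9; q7-b>q10; q8-a>q10; q8-b>q11; q9-a>q9; q9-b>q12; q10-a>q12; q10-b>q11; q11-a>q11; q11-b>q3; q12-a>q12; q12-b>q11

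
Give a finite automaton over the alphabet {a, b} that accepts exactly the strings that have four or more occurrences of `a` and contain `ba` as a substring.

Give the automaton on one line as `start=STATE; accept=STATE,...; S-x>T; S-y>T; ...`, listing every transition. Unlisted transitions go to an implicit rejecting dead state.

Build one automaton per condition and run them in lockstep. One (6 states) tracks the count of `a`s, saturating at 5; the other (3 states) tracks whether and how much of `ba` has been seen. Each combined state is a pair, one component from each; accept when both components accept.
A 17-state machine:
          a    b  
>  s0     s1   s2 
   s1     s3   s4 
   s2     s5   s2 
   s3     s6   s7 
   s4     s8   s4 
   s5     s8   s5 
   s6     s9  s10 
   s7    s11   s7 
   s8    s11   s8 
   s9    s12  s13 
   s10   s14  s10 
   s11   s14  s11 
   s12   s12  s15 
   s13   s16  s13 
 * s14   s16  s14 
   s15   s16  s15 
 * s16   s16  s16 
(> = start, * = accepting)

start=s0; accept=s14,s16; s0-a>s1; s0-b>s2; s1-a>s3; s1-b>s4; s2-a>s5; s2-b>s2; s3-a>s6; s3-b>s7; s4-a>s8; s4-b>s4; s5-a>s8; s5-b>s5; s6-a>s9; s6-b>s10; s7-a>s11; s7-b>s7; s8-a>s11; s8-b>s8; s9-a>s12; s9-b>s13; s10-a>s14; s10-b>s10; s11-a>s14; s11-b>s11; s12-a>s12; s12-b>s15; s13-a>s16; s13-b>s13; s14-a>s16; s14-b>s14; s15-a>s16; s15-b>s15; s16-a>s16; s16-b>s16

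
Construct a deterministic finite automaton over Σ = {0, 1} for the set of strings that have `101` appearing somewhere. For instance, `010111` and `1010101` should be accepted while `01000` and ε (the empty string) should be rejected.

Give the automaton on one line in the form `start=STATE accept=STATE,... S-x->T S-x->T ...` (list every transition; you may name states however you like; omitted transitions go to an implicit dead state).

States A..C record the length of the longest prefix of `101` that matches the current input suffix. Reaching D means `101` has been seen, and we stay there forever. Accept from D.
4 states suffice.
       0  1 
>  A   A  B 
   B   C  B 
   C   A  D 
 * D   D  D 
(> = start, * = accepting)

start=A accept=D A-0->A A-1->B B-0->C B-1->B C-0->A C-1->D D-0->D D-1->D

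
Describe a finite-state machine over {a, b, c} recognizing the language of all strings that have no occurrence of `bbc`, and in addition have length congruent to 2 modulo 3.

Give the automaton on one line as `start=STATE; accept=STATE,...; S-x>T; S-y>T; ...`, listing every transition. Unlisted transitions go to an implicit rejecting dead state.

start=s0; accept=s3,s4,s5; s0-a>s1; s0-b>s2; s0-c>s1; s1-a>s3; s1-b>s4; s1-c>s3; s2-a>s3; s2-b>s5; s2-c>s3; s3-a>s0; s3-b>s6; s3-c>s0; s4-a>s0; s4-b>s7; s4-c>s0; s5-a>s0; s5-b>s7; s5-c>s8; s6-a>s1; s6-b>s9; s6-c>s1; s7-a>s1; s7-b>s9; s7-c>s8; s8-a>s8; s8-b>s8; s8-c>s8; s9-a>s3; s9-b>s5; s9-c>s8

Handle the two conditions separately and then intersect. The first has 4 states tracking partial matches of the forbidden pattern `bbc`; the second has 3 states tracking the input length modulo 3. A product state is a pair (one from each), accepting exactly when both do. Minimizing collapses redundant product states.
10 states suffice.
        a   b   c  
>  s0   s1  s2  s1 
   s1   s3  s4  s3 
   s2   s3  s5  s3 
 * s3   s0  s6  s0 
 * s4   s0  s7  s0 
 * s5   s0  s7  s8 
   s6   s1  s9  s1 
   s7   s1  s9  s8 
   s8   s8  s8  s8 
   s9   s3  s5  s8 
(> = start, * = accepting)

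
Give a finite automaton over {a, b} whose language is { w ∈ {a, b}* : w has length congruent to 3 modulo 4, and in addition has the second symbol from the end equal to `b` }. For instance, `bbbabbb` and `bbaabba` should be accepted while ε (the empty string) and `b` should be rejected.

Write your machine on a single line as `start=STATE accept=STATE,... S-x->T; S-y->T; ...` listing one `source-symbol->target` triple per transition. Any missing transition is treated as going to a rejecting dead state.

start=s0; accept=s9,s10; s0-a->s1; s0-b->s2; s1-a->s3; s1-b->s4; s2-a->s5; s2-b->s6; s3-a->s7; s3-b->s8; s4-a->s9; s4-b->s10; s5-a->s7; s5-b->s8; s6-a->s9; s6-b->s10; s7-a->s11; s7-b->s12; s8-a->s13; s8-b->s14; s9-a->s11; s9-b->s12; s10-a->s13; s10-b->s14; s11-a->s15; s11-b->s16; s12-a->s17; s12-b->s18; s13-a->s15; s13-b->s16; s14-a->s17; s14-b->s18; s15-a->s3; s15-b->s4; s16-a->s5; s16-b->s6; s17-a->s3; s17-b->s4; s18-a->s5; s18-b->s6

Run two small machines in parallel and take their product. The first has 4 states tracking the input length modulo 4; the second has 7 states tracking the last 2 symbols read. A product state is a pair (one from each), accepting exactly when both do.
19 states suffice.
          a    b  
>  s0     s1   s2 
   s1     s3   s4 
   s2     s5   s6 
   s3     s7   s8 
   s4     s9  s10 
   s5     s7   s8 
   s6     s9  s10 
   s7    s11  s12 
   s8    s13  s14 
 * s9    s11  s12 
 * s10   s13  s14 
   s11   s15  s16 
   s12   s17  s18 
   s13   s15  s16 
   s14   s17  s18 
   s15    s3   s4 
   s16    s5   s6 
   s17    s3   s4 
   s18    s5   s6 
(> = start, * = accepting)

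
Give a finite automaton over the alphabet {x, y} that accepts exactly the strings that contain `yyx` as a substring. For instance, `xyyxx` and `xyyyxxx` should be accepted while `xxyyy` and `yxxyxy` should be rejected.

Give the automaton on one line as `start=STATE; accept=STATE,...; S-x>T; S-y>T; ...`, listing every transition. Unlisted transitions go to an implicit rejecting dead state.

States S0..S2 record the length of the longest prefix of `yyx` that matches the current input suffix. Reaching S3 means `yyx` has been seen, and we stay there forever. Accept from S3.
        x   y  
>  S0   S0  S1 
   S1   S0  S2 
   S2   S3  S2 
 * S3   S3  S3 
(> = start, * = accepting)

start=S0; accept=S3; S0-x>S0; S0-y>S1; S1-x>S0; S1-y>S2; S2-x>S3; S2-y>S2; S3-x>S3; S3-y>S3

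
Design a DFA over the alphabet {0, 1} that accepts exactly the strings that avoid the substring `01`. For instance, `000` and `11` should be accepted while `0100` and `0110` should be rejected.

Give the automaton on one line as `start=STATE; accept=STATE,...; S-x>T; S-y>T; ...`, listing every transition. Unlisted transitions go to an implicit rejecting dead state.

start=q0; accept=q0,q1; q0-0>q1; q0-1>q0; q1-0>q1; q1-1>q2; q2-0>q2; q2-1>q2

This is the complement of 'contains `01`'. Use the same substring-matching states — q0 through q2 holding how much of `01` has just been matched — but flip the accepting set: everything except the trap q2 accepts.
With 3 states:
        0   1  
>* q0   q1  q0 
 * q1   q1  q2 
   q2   q2  q2 
(> = start, * = accepting)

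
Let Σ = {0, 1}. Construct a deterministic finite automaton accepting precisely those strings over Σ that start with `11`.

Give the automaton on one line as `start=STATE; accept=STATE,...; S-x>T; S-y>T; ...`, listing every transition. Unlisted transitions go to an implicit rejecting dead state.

start=q0; accept=q2; q0-0>q3; q0-1>q1; q1-0>q3; q1-1>q2; q2-0>q2; q2-1>q2; q3-0>q3; q3-1>q3

Check the first 2 symbols one by one: q0 through q1 record how many have matched `11` so far; any wrong symbol goes to the dead state q3. After all 2 match we enter the accepting sink q2.
A 4-state machine:
        0   1  
>  q0   q3  q1 
   q1   q3  q2 
 * q2   q2  q2 
   q3   q3  q3 
(> = start, * = accepting)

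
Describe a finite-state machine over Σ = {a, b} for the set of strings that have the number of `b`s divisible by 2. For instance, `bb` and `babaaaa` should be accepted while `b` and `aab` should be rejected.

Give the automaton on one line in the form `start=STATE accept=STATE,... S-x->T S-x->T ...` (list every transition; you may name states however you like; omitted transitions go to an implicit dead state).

start=q0 accept=q0 q0-a->q0 q0-b->q1 q1-a->q1 q1-b->q0

Keep the running count of `b`s modulo 2: each `b` advances along the cycle q0 → q1 → q0 while other symbols loop. Accept at q0.
A 2-state machine:
        a   b  
>* q0   q0  q1 
   q1   q1  q0 
(> = start, * = accepting)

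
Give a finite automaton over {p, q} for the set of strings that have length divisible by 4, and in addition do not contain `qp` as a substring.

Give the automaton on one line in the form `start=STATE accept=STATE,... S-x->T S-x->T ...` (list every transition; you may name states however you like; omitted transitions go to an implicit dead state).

start=s0 accept=s0,s8 s0-p->s1 s0-q->s2 s1-p->s3 s1-q->s4 s2-p->s5 s2-q->s4 s3-p->s6 s3-q->s7 s4-p->s5 s4-q->s7 s5-p->s5 s5-q->s5 s6-p->s0 s6-q->s8 s7-p->s5 s7-q->s8 s8-p->s5 s8-q->s2

Handle the two conditions separately and then intersect. The first has 4 states tracking the input length modulo 4; the second has 3 states tracking partial matches of the forbidden pattern `qp`. A product state is a pair (one from each), accepting exactly when both do. Minimizing collapses redundant product states.
        p   q  
>* s0   s1  s2 
   s1   s3  s4 
   s2   s5  s4 
   s3   s6  s7 
   s4   s5  s7 
   s5   s5  s5 
   s6   s0  s8 
   s7   s5  s8 
 * s8   s5  s2 
(> = start, * = accepting)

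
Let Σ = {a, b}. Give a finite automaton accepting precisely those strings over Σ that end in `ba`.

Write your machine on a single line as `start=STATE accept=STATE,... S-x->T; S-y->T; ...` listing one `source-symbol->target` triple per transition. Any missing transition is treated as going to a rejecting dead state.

start=s0; accept=s2; s0-a->s0; s0-b->s1; s1-a->s2; s1-b->s1; s2-a->s0; s2-b->s1

Let each state record the length of the longest suffix of the input read so far that is also a prefix of `ba`. s1 means the last symbol is `b`; s2 means the last 2 symbols are `ba`. Accept only at s2, where the string currently ends in `ba`.
With 3 states:
        a   b  
>  s0   s0  s1 
   s1   s2  s1 
 * s2   s0  s1 
(> = start, * = accepting)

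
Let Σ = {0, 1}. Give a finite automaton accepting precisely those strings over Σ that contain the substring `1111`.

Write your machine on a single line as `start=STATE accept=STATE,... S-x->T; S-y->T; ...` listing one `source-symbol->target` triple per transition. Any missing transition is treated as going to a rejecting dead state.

start=A; accept=E; A-0->A; A-1->B; B-0->A; B-1->C; C-0->A; C-1->D; D-0->A; D-1->E; E-0->E; E-1->E

Track how much of `1111` has been matched so far: state A is no progress, E is the absorbing accept state reached once `1111` has occurred. Intermediate states record partial matches; on a mismatch, fall back to the longest reusable overlap.
A 5-state machine:
       0  1 
>  A   A  B 
   B   A  C 
   C   A  D 
   D   A  E 
 * E   E  E 
(> = start, * = accepting)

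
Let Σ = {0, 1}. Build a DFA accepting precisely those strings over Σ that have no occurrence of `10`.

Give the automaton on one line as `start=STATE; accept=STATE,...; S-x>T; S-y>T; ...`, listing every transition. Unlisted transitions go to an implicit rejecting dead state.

Track partial matches of the forbidden pattern `10`. State q2 is a dead state reached once `10` has occurred; every other state accepts. q0 means no part of `10` is currently matched.
3 states suffice.
        0   1  
>* q0   q0  q1 
 * q1   q2  q1 
   q2   q2  q2 
(> = start, * = accepting)

start=q0; accept=q0,q1; q0-0>q0; q0-1>q1; q1-0>q2; q1-1>q1; q2-0>q2; q2-1>q2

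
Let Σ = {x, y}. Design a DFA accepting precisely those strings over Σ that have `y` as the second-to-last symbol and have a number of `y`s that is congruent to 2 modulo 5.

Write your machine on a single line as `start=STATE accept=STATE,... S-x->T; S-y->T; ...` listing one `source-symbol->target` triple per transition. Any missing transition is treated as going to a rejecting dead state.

start=q0; accept=q6,q9; q0-x->q1; q0-y->q2; q1-x->q3; q1-y->q4; q2-x->q5; q2-y->q6; q3-x->q3; q3-y->q4; q4-x->q5; q4-y->q6; q5-x->q7; q5-y->q8; q6-x->q9; q6-y->q10; q7-x->q7; q7-y->q8; q8-x->q9; q8-y->q10; q9-x->q11; q9-y->q12; q10-x->q13; q10-y->q14; q11-x->q11; q11-y->q12; q12-x->q13; q12-y->q14; q13-x->q15; q13-y->q16; q14-x->q17; q14-y->q18; q15-x->q15; q15-y->q16; q16-x->q17; q16-y->q18; q17-x->q19; q17-y->q20; q18-x->q21; q18-y->q22; q19-x->q19; q19-y->q20; q20-x->q21; q20-y->q22; q21-x->q3; q21-y->q4; q22-x->q5; q22-y->q6

Run two small machines in parallel and take their product. The first has 7 states tracking the last 2 symbols read; the second has 5 states tracking the count of `y`s modulo 5. A product state is a pair (one from each), accepting exactly when both do.
23 states suffice.
          x    y  
>  q0     q1   q2 
   q1     q3   q4 
   q2     q5   q6 
   q3     q3   q4 
   q4     q5   q6 
   q5     q7   q8 
 * q6     q9  q10 
   q7     q7   q8 
   q8     q9  q10 
 * q9    q11  q12 
   q10   q13  q14 
   q11   q11  q12 
   q12   q13  q14 
   q13   q15  q16 
   q14   q17  q18 
   q15   q15  q16 
   q16   q17  q18 
   q17   q19  q20 
   q18   q21  q22 
   q19   q19  q20 
   q20   q21  q22 
   q21    q3   q4 
   q22    q5   q6 
(> = start, * = accepting)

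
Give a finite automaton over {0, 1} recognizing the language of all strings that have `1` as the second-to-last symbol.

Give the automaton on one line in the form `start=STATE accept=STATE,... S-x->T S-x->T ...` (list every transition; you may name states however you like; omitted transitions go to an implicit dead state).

start=s0 accept=s5,s6 s0-0->s1 s0-1->s2 s1-0->s3 s1-1->s4 s2-0->s5 s2-1->s6 s3-0->s3 s3-1->s4 s4-0->s5 s4-1->s6 s5-0->s3 s5-1->s4 s6-0->s5 s6-1->s6

A DFA must remember the last 2 symbols (since which symbol is second-to-last isn't known until the input ends). Use one state per possible window of the last ≤2 symbols; accept from those whose window starts with `1`.
        0   1  
>  s0   s1  s2 
   s1   s3  s4 
   s2   s5  s6 
   s3   s3  s4 
   s4   s5  s6 
 * s5   s3  s4 
 * s6   s5  s6 
(> = start, * = accepting)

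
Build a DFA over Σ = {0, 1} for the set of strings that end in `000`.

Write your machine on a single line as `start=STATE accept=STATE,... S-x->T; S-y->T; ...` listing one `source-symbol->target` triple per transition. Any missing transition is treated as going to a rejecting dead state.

start=A; accept=D; A-0->B; A-1->A; B-0->C; B-1->A; C-0->D; C-1->A; D-0->D; D-1->A

Remember how much of `000` the current input suffix matches. State A means no match yet; B means the last symbol is `0`; C means the last 2 symbols are `00`; D means the last 3 symbols are `000`. Only D accepts. On a mismatch, fall back to the longest proper suffix that is still a prefix of `000`.
       0  1 
>  A   B  A 
   B   C  A 
   C   D  A 
 * D   D  A 
(> = start, * = accepting)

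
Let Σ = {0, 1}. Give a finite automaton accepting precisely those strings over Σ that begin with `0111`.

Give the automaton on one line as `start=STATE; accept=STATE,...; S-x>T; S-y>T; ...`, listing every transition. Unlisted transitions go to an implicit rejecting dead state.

Check the first 4 symbols one by one: q0 through q3 record how many have matched `0111` so far; any wrong symbol goes to the dead state q5. After all 4 match we enter the accepting sink q4.
A 6-state machine:
        0   1  
>  q0   q1  q5 
   q1   q5  q2 
   q2   q5  q3 
   q3   q5  q4 
 * q4   q4  q4 
   q5   q5  q5 
(> = start, * = accepting)

start=q0; accept=q4; q0-0>q1; q0-1>q5; q1-0>q5; q1-1>q2; q2-0>q5; q2-1>q3; q3-0>q5; q3-1>q4; q4-0>q4; q4-1>q4; q5-0>q5; q5-1>q5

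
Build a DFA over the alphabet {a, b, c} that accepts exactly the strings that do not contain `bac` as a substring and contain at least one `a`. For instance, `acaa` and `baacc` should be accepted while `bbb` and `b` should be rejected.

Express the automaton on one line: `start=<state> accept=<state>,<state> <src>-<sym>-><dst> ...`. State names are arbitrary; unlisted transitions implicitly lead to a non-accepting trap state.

start=q0 accept=q1,q3,q4,q5,q6,q7 q0-a->q1 q0-b->q2 q0-c->q0 q1-a->q3 q1-b->q4 q1-c->q1 q2-a->q5 q2-b->q2 q2-c->q0 q3-a->q3 q3-b->q6 q3-c->q3 q4-a->q7 q4-b->q4 q4-c->q1 q5-a->q3 q5-b->q4 q5-c->q8 q6-a->q7 q6-b->q6 q6-c->q3 q7-a->q3 q7-b->q6 q7-c->q9 q8-a->q9 q8-b->q8 q8-c->q8 q9-a->q9 q9-b->q9 q9-c->q9

Build one automaton per condition and run them in lockstep. One (4 states) tracks partial matches of the forbidden pattern `bac`; the other (3 states) tracks the count of `a`s, saturating at 2. Each combined state is a pair, one component from each; accept when both components accept.
        a   b   c  
>  q0   q1  q2  q0 
 * q1   q3  q4  q1 
   q2   q5  q2  q0 
 * q3   q3  q6  q3 
 * q4   q7  q4  q1 
 * q5   q3  q4  q8 
 * q6   q7  q6  q3 
 * q7   q3  q6  q9 
   q8   q9  q8  q8 
   q9   q9  q9  q9 
(> = start, * = accepting)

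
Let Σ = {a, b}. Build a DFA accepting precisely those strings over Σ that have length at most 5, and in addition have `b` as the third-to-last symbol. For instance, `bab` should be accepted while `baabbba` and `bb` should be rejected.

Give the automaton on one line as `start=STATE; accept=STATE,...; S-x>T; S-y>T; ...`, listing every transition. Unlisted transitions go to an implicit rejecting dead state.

start=q0; accept=q11,q12,q13,q14; q0-a>q1; q0-b>q2; q1-a>q3; q1-b>q4; q2-a>q5; q2-b>q6; q3-a>q7; q3-b>q8; q4-a>q9; q4-b>q10; q5-a>q11; q5-b>q12; q6-a>q13; q6-b>q14; q7-a>q7; q7-b>q7; q8-a>q9; q8-b>q9; q9-a>q11; q9-b>q11; q10-a>q13; q10-b>q13; q11-a>q7; q11-b>q7; q12-a>q9; q12-b>q9; q13-a>q11; q13-b>q11; q14-a>q13; q14-b>q13

Handle the two conditions separately and then intersect. One (7 states) tracks the input length, saturating at 6; the other (15 states) tracks the last 3 symbols read. Each combined state is a pair, one component from each; accept when both components accept. Equivalent product states are then merged.
15 states suffice.
          a    b  
>  q0     q1   q2 
   q1     q3   q4 
   q2     q5   q6 
   q3     q7   q8 
   q4     q9  q10 
   q5    q11  q12 
   q6    q13  q14 
   q7     q7   q7 
   q8     q9   q9 
   q9    q11  q11 
   q10   q13  q13 
 * q11    q7   q7 
 * q12    q9   q9 
 * q13   q11  q11 
 * q14   q13  q13 
(> = start, * = accepting)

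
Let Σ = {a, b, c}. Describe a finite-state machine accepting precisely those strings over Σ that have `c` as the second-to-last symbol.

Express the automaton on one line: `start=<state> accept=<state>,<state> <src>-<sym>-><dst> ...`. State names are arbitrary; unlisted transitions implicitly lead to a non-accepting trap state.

Because acceptance depends on a position counted from the end, the machine has to buffer the most recent 2 symbols. Make each state the string of the last up-to-2 symbols read; on input `x` shift the window left and append `x`. Accept when the buffered window has length 2 and begins with `c`.
A 13-state machine:
          a    b    c  
>  s0     s1   s2   s3 
   s1     s4   s5   s6 
   s2     s7   s8   s9 
   s3    s10  s11  s12 
   s4     s4   s5   s6 
   s5     s7   s8   s9 
   s6    s10  s11  s12 
   s7     s4   s5   s6 
   s8     s7   s8   s9 
   s9    s10  s11  s12 
 * s10    s4   s5   s6 
 * s11    s7   s8   s9 
 * s12   s10  s11  s12 
(> = start, * = accepting)

start=s0 accept=s10,s11,s12 s0-a->s1 s0-b->s2 s0-c->s3 s1-a->s4 s1-b->s5 s1-c->s6 s2-a->s7 s2-b->s8 s2-c->s9 s3-a->s10 s3-b->s11 s3-c->s12 s4-a->s4 s4-b->s5 s4-c->s6 s5-a->s7 s5-b->s8 s5-c->s9 s6-a->s10 s6-b->s11 s6-c->s12 s7-a->s4 s7-b->s5 s7-c->s6 s8-a->s7 s8-b->s8 s8-c->s9 s9-a->s10 s9-b->s11 s9-c->s12 s10-a->s4 s10-b->s5 s10-c->s6 s11-a->s7 s11-b->s8 s11-c->s9 s12-a->s10 s12-b->s11 s12-c->s12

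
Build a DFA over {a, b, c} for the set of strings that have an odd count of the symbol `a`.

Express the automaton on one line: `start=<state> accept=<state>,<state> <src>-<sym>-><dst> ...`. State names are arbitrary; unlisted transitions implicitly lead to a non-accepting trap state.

Keep the running count of `a`s modulo 2: each `a` advances along the cycle S0 → S1 → S0 while other symbols loop. Accept at S1.
With 2 states:
        a   b   c  
>  S0   S1  S0  S0 
 * S1   S0  S1  S1 
(> = start, * = accepting)

start=S0 accept=S1 S0-a->S1 S0-b->S0 S0-c->S0 S1-a->S0 S1-b->S1 S1-c->S1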